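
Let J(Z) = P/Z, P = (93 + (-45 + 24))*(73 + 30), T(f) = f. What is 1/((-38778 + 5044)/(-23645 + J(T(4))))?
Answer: 21791/33734 ≈ 0.64597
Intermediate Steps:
P = 7416 (P = (93 - 21)*103 = 72*103 = 7416)
J(Z) = 7416/Z
1/((-38778 + 5044)/(-23645 + J(T(4)))) = 1/((-38778 + 5044)/(-23645 + 7416/4)) = 1/(-33734/(-23645 + 7416*(1/4))) = 1/(-33734/(-23645 + 1854)) = 1/(-33734/(-21791)) = 1/(-33734*(-1/21791)) = 1/(33734/21791) = 21791/33734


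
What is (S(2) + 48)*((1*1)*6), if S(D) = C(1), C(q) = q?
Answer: 294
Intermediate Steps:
S(D) = 1
(S(2) + 48)*((1*1)*6) = (1 + 48)*((1*1)*6) = 49*(1*6) = 49*6 = 294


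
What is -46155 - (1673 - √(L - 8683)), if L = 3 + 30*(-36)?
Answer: -47828 + 4*I*√610 ≈ -47828.0 + 98.793*I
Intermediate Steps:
L = -1077 (L = 3 - 1080 = -1077)
-46155 - (1673 - √(L - 8683)) = -46155 - (1673 - √(-1077 - 8683)) = -46155 - (1673 - √(-9760)) = -46155 - (1673 - 4*I*√610) = -46155 + (-1673 + 4*I*√610) = -47828 + 4*I*√610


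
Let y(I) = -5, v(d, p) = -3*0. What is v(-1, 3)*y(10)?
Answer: 0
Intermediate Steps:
v(d, p) = 0
v(-1, 3)*y(10) = 0*(-5) = 0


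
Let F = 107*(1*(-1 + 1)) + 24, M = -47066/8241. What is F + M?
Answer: 150718/8241 ≈ 18.289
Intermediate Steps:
M = -47066/8241 (M = -47066*1/8241 = -47066/8241 ≈ -5.7112)
F = 24 (F = 107*(1*0) + 24 = 107*0 + 24 = 0 + 24 = 24)
F + M = 24 - 47066/8241 = 150718/8241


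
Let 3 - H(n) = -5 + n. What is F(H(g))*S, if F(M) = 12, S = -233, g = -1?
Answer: -2796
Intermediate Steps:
H(n) = 8 - n (H(n) = 3 - (-5 + n) = 3 + (5 - n) = 8 - n)
F(H(g))*S = 12*(-233) = -2796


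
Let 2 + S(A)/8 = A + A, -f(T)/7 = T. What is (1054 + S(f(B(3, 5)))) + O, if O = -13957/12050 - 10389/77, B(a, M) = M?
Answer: 317250161/927850 ≈ 341.92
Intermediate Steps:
f(T) = -7*T
S(A) = -16 + 16*A (S(A) = -16 + 8*(A + A) = -16 + 8*(2*A) = -16 + 16*A)
O = -126262139/927850 (O = -13957*1/12050 - 10389*1/77 = -13957/12050 - 10389/77 = -126262139/927850 ≈ -136.08)
(1054 + S(f(B(3, 5)))) + O = (1054 + (-16 + 16*(-7*5))) - 126262139/927850 = (1054 + (-16 + 16*(-35))) - 126262139/927850 = (1054 + (-16 - 560)) - 126262139/927850 = (1054 - 576) - 126262139/927850 = 478 - 126262139/927850 = 317250161/927850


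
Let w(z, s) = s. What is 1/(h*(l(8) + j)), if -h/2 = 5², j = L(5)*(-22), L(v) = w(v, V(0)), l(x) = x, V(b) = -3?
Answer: -1/3700 ≈ -0.00027027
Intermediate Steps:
L(v) = -3
j = 66 (j = -3*(-22) = 66)
h = -50 (h = -2*5² = -2*25 = -50)
1/(h*(l(8) + j)) = 1/(-50*(8 + 66)) = 1/(-50*74) = 1/(-3700) = -1/3700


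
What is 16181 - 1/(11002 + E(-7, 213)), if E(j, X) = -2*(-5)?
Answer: 178185171/11012 ≈ 16181.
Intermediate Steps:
E(j, X) = 10
16181 - 1/(11002 + E(-7, 213)) = 16181 - 1/(11002 + 10) = 16181 - 1/11012 = 178185171/11012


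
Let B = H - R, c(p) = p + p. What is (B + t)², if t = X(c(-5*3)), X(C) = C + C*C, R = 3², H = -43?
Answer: 669124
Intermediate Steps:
c(p) = 2*p
R = 9
X(C) = C + C²
t = 870 (t = (2*(-5*3))*(1 + 2*(-5*3)) = (2*(-15))*(1 + 2*(-15)) = -30*(1 - 30) = -30*(-29) = 870)
B = -52 (B = -43 - 1*9 = -43 - 9 = -52)
(B + t)² = (-52 + 870)² = 818² = 669124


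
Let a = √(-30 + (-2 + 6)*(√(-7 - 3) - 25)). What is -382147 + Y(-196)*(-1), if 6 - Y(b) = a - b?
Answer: -381957 + √(-130 + 4*I*√10) ≈ -3.8196e+5 + 11.415*I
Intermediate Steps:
a = √(-130 + 4*I*√10) (a = √(-30 + 4*(√(-10) - 25)) = √(-30 + 4*(I*√10 - 25)) = √(-30 + 4*(-25 + I*√10)) = √(-30 + (-100 + 4*I*√10)) = √(-130 + 4*I*√10) ≈ 0.55405 + 11.415*I)
Y(b) = 6 + b - √(-130 + 4*I*√10) (Y(b) = 6 - (√(-130 + 4*I*√10) - b) = 6 + (b - √(-130 + 4*I*√10)) = 6 + b - √(-130 + 4*I*√10))
-382147 + Y(-196)*(-1) = -382147 + (6 - 196 - √(-130 + 4*I*√10))*(-1) = -382147 + (-190 - √(-130 + 4*I*√10))*(-1) = -382147 + (190 + √(-130 + 4*I*√10)) = -381957 + √(-130 + 4*I*√10)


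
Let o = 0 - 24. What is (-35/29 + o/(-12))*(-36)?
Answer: -828/29 ≈ -28.552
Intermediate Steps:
o = -24
(-35/29 + o/(-12))*(-36) = (-35/29 - 24/(-12))*(-36) = (-35*1/29 - 24*(-1/12))*(-36) = (-35/29 + 2)*(-36) = (23/29)*(-36) = -828/29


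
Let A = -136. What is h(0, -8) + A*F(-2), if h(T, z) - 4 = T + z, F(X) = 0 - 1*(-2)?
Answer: -276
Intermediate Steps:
F(X) = 2 (F(X) = 0 + 2 = 2)
h(T, z) = 4 + T + z (h(T, z) = 4 + (T + z) = 4 + T + z)
h(0, -8) + A*F(-2) = (4 + 0 - 8) - 136*2 = -4 - 272 = -276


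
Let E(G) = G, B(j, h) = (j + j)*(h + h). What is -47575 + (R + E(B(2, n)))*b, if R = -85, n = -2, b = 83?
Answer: -55958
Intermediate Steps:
B(j, h) = 4*h*j (B(j, h) = (2*j)*(2*h) = 4*h*j)
-47575 + (R + E(B(2, n)))*b = -47575 + (-85 + 4*(-2)*2)*83 = -47575 + (-85 - 16)*83 = -47575 - 101*83 = -47575 - 8383 = -55958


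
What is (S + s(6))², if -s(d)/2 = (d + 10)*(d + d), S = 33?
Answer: 123201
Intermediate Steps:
s(d) = -4*d*(10 + d) (s(d) = -2*(d + 10)*(d + d) = -2*(10 + d)*2*d = -4*d*(10 + d))
(S + s(6))² = (33 - 4*6*(10 + 6))² = (33 - 4*6*16)² = (33 - 384)² = (-351)² = 123201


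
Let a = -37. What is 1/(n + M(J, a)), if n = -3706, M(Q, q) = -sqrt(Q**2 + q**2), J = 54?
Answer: -3706/13730151 + sqrt(4285)/13730151 ≈ -0.00026515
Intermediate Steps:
1/(n + M(J, a)) = 1/(-3706 - sqrt(54**2 + (-37)**2)) = 1/(-3706 - sqrt(2916 + 1369)) = 1/(-3706 - sqrt(4285))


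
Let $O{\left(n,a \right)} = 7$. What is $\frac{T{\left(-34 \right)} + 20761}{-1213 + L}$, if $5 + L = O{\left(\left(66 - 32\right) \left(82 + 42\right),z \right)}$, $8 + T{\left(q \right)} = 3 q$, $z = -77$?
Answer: $- \frac{20651}{1211} \approx -17.053$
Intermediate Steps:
$T{\left(q \right)} = -8 + 3 q$
$L = 2$ ($L = -5 + 7 = 2$)
$\frac{T{\left(-34 \right)} + 20761}{-1213 + L} = \frac{\left(-8 + 3 \left(-34\right)\right) + 20761}{-1213 + 2} = \frac{\left(-8 - 102\right) + 20761}{-1211} = \left(-110 + 20761\right) \left(- \frac{1}{1211}\right) = 20651 \left(- \frac{1}{1211}\right) = - \frac{20651}{1211}$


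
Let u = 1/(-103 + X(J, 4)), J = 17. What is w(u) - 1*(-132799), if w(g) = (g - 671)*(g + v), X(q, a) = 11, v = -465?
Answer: 3765010209/8464 ≈ 4.4483e+5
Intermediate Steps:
u = -1/92 (u = 1/(-103 + 11) = 1/(-92) = -1/92 ≈ -0.010870)
w(g) = (-671 + g)*(-465 + g) (w(g) = (g - 671)*(g - 465) = (-671 + g)*(-465 + g))
w(u) - 1*(-132799) = (312015 + (-1/92)**2 - 1136*(-1/92)) - 1*(-132799) = (312015 + 1/8464 + 284/23) + 132799 = 2640999473/8464 + 132799 = 3765010209/8464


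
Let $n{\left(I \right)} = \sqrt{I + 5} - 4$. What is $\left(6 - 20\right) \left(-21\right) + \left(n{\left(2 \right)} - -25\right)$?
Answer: $315 + \sqrt{7} \approx 317.65$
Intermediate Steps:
$n{\left(I \right)} = -4 + \sqrt{5 + I}$ ($n{\left(I \right)} = \sqrt{5 + I} - 4 = -4 + \sqrt{5 + I}$)
$\left(6 - 20\right) \left(-21\right) + \left(n{\left(2 \right)} - -25\right) = \left(6 - 20\right) \left(-21\right) - \left(-21 - \sqrt{5 + 2}\right) = \left(6 - 20\right) \left(-21\right) + \left(\left(-4 + \sqrt{7}\right) + 25\right) = \left(-14\right) \left(-21\right) + \left(21 + \sqrt{7}\right) = 294 + \left(21 + \sqrt{7}\right) = 315 + \sqrt{7}$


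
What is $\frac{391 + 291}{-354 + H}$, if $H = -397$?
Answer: $- \frac{682}{751} \approx -0.90812$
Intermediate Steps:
$\frac{391 + 291}{-354 + H} = \frac{391 + 291}{-354 - 397} = \frac{682}{-751} = 682 \left(- \frac{1}{751}\right) = - \frac{682}{751}$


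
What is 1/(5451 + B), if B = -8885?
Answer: -1/3434 ≈ -0.00029121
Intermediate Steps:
1/(5451 + B) = 1/(5451 - 8885) = 1/(-3434) = -1/3434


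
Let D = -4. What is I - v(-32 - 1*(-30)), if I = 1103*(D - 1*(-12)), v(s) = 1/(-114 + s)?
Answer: 1023585/116 ≈ 8824.0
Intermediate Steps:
I = 8824 (I = 1103*(-4 - 1*(-12)) = 1103*(-4 + 12) = 1103*8 = 8824)
I - v(-32 - 1*(-30)) = 8824 - 1/(-114 + (-32 - 1*(-30))) = 8824 - 1/(-114 + (-32 + 30)) = 8824 - 1/(-114 - 2) = 8824 - 1/(-116) = 8824 - 1*(-1/116) = 8824 + 1/116 = 1023585/116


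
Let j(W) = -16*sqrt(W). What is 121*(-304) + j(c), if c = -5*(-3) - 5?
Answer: -36784 - 16*sqrt(10) ≈ -36835.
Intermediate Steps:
c = 10 (c = 15 - 5 = 10)
121*(-304) + j(c) = 121*(-304) - 16*sqrt(10) = -36784 - 16*sqrt(10)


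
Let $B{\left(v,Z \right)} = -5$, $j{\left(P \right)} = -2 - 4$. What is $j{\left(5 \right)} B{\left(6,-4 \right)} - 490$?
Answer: $-460$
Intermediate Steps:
$j{\left(P \right)} = -6$
$j{\left(5 \right)} B{\left(6,-4 \right)} - 490 = \left(-6\right) \left(-5\right) - 490 = 30 - 490 = -460$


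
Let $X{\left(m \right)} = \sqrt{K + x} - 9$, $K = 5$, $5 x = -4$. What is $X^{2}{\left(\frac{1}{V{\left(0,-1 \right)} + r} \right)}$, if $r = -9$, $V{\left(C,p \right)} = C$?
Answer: $\frac{\left(45 - \sqrt{105}\right)^{2}}{25} \approx 48.311$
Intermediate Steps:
$x = - \frac{4}{5}$ ($x = \frac{1}{5} \left(-4\right) = - \frac{4}{5} \approx -0.8$)
$X{\left(m \right)} = -9 + \frac{\sqrt{105}}{5}$ ($X{\left(m \right)} = \sqrt{5 - \frac{4}{5}} - 9 = \sqrt{\frac{21}{5}} - 9 = \frac{\sqrt{105}}{5} - 9 = -9 + \frac{\sqrt{105}}{5}$)
$X^{2}{\left(\frac{1}{V{\left(0,-1 \right)} + r} \right)} = \left(-9 + \frac{\sqrt{105}}{5}\right)^{2}$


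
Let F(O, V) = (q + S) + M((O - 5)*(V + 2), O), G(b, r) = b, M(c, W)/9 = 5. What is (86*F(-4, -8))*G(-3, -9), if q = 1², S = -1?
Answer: -11610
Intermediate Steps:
M(c, W) = 45 (M(c, W) = 9*5 = 45)
q = 1
F(O, V) = 45 (F(O, V) = (1 - 1) + 45 = 0 + 45 = 45)
(86*F(-4, -8))*G(-3, -9) = (86*45)*(-3) = 3870*(-3) = -11610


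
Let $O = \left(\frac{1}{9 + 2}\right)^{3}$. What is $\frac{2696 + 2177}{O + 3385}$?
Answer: $\frac{6485963}{4505436} \approx 1.4396$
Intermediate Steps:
$O = \frac{1}{1331}$ ($O = \left(\frac{1}{11}\right)^{3} = \frac{1}{1331} \approx 0.00075131$)
$\frac{2696 + 2177}{O + 3385} = \frac{2696 + 2177}{\frac{1}{1331} + 3385} = \frac{4873}{\frac{4505436}{1331}} = 4873 \cdot \frac{1331}{4505436} = \frac{6485963}{4505436}$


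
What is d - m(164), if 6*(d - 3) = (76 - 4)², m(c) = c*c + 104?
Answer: -26133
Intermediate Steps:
m(c) = 104 + c² (m(c) = c² + 104 = 104 + c²)
d = 867 (d = 3 + (76 - 4)²/6 = 3 + (⅙)*72² = 3 + (⅙)*5184 = 3 + 864 = 867)
d - m(164) = 867 - (104 + 164²) = 867 - (104 + 26896) = 867 - 1*27000 = 867 - 27000 = -26133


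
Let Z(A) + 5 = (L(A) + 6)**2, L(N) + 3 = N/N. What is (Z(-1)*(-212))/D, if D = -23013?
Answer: 2332/23013 ≈ 0.10133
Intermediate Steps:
L(N) = -2 (L(N) = -3 + N/N = -3 + 1 = -2)
Z(A) = 11 (Z(A) = -5 + (-2 + 6)**2 = -5 + 4**2 = -5 + 16 = 11)
(Z(-1)*(-212))/D = (11*(-212))/(-23013) = -2332*(-1/23013) = 2332/23013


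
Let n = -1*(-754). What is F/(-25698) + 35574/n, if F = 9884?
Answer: 226682029/4844073 ≈ 46.796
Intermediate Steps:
n = 754
F/(-25698) + 35574/n = 9884/(-25698) + 35574/754 = 9884*(-1/25698) + 35574*(1/754) = -4942/12849 + 17787/377 = 226682029/4844073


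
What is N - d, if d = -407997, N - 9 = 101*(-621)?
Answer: 345285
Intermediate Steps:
N = -62712 (N = 9 + 101*(-621) = 9 - 62721 = -62712)
N - d = -62712 - 1*(-407997) = -62712 + 407997 = 345285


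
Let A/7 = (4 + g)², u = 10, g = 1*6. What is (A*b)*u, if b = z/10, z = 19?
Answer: 13300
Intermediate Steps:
g = 6
A = 700 (A = 7*(4 + 6)² = 7*10² = 7*100 = 700)
b = 19/10 ≈ 1.9000
(A*b)*u = (700*(19/10))*10 = 1330*10 = 13300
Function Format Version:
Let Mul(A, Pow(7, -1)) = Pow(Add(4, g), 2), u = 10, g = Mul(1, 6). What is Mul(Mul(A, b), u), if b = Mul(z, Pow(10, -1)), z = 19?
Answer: 13300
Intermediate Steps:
g = 6
A = 700 (A = Mul(7, Pow(Add(4, 6), 2)) = Mul(7, Pow(10, 2)) = Mul(7, 100) = 700)
b = Rational(19, 10) (b = Mul(19, Pow(10, -1)) = Mul(19, Rational(1, 10)) = Rational(19, 10) ≈ 1.9000)
Mul(Mul(A, b), u) = Mul(Mul(700, Rational(19, 10)), 10) = Mul(1330, 10) = 13300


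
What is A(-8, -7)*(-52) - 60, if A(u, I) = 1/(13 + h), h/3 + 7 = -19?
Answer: -296/5 ≈ -59.200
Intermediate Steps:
h = -78 (h = -21 + 3*(-19) = -21 - 57 = -78)
A(u, I) = -1/65 (A(u, I) = 1/(13 - 78) = 1/(-65) = -1/65)
A(-8, -7)*(-52) - 60 = -1/65*(-52) - 60 = ⅘ - 60 = -296/5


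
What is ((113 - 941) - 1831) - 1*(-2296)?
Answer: -363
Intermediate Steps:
((113 - 941) - 1831) - 1*(-2296) = (-828 - 1831) + 2296 = -2659 + 2296 = -363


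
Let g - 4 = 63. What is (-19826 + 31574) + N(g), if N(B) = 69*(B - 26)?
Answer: 14577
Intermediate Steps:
g = 67 (g = 4 + 63 = 67)
N(B) = -1794 + 69*B (N(B) = 69*(-26 + B) = -1794 + 69*B)
(-19826 + 31574) + N(g) = (-19826 + 31574) + (-1794 + 69*67) = 11748 + (-1794 + 4623) = 11748 + 2829 = 14577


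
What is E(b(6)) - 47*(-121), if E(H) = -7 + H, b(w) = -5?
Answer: 5675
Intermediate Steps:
E(b(6)) - 47*(-121) = (-7 - 5) - 47*(-121) = -12 + 5687 = 5675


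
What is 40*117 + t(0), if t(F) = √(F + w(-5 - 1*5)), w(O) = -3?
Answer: 4680 + I*√3 ≈ 4680.0 + 1.732*I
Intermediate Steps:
t(F) = √(-3 + F) (t(F) = √(F - 3) = √(-3 + F))
40*117 + t(0) = 40*117 + √(-3 + 0) = 4680 + √(-3) = 4680 + I*√3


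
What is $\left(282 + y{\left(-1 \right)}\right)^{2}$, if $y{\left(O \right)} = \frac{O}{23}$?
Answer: $\frac{42055225}{529} \approx 79500.0$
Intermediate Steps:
$y{\left(O \right)} = \frac{O}{23}$ ($y{\left(O \right)} = O \frac{1}{23} = \frac{O}{23}$)
$\left(282 + y{\left(-1 \right)}\right)^{2} = \left(282 + \frac{1}{23} \left(-1\right)\right)^{2} = \left(282 - \frac{1}{23}\right)^{2} = \left(\frac{6485}{23}\right)^{2} = \frac{42055225}{529}$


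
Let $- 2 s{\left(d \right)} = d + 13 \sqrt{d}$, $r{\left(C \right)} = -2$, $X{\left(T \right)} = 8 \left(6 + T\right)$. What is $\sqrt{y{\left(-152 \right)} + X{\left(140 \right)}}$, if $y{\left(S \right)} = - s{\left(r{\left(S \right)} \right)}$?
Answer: $\frac{\sqrt{4668 + 26 i \sqrt{2}}}{2} \approx 34.162 + 0.13454 i$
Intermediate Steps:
$X{\left(T \right)} = 48 + 8 T$
$s{\left(d \right)} = - \frac{13 \sqrt{d}}{2} - \frac{d}{2}$ ($s{\left(d \right)} = - \frac{d + 13 \sqrt{d}}{2} = - \frac{13 \sqrt{d}}{2} - \frac{d}{2}$)
$y{\left(S \right)} = -1 + \frac{13 i \sqrt{2}}{2}$ ($y{\left(S \right)} = - (- \frac{13 \sqrt{-2}}{2} - -1) = - (- \frac{13 i \sqrt{2}}{2} + 1) = - (1 - \frac{13 i \sqrt{2}}{2}) = -1 + \frac{13 i \sqrt{2}}{2}$)
$\sqrt{y{\left(-152 \right)} + X{\left(140 \right)}} = \sqrt{\left(-1 + \frac{13 i \sqrt{2}}{2}\right) + \left(48 + 8 \cdot 140\right)} = \sqrt{\left(-1 + \frac{13 i \sqrt{2}}{2}\right) + \left(48 + 1120\right)} = \sqrt{\left(-1 + \frac{13 i \sqrt{2}}{2}\right) + 1168} = \sqrt{1167 + \frac{13 i \sqrt{2}}{2}}$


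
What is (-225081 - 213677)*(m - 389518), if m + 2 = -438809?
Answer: 363435975382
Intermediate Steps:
m = -438811 (m = -2 - 438809 = -438811)
(-225081 - 213677)*(m - 389518) = (-225081 - 213677)*(-438811 - 389518) = -438758*(-828329) = 363435975382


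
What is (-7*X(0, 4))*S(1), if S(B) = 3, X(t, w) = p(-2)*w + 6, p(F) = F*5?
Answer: 714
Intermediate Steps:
p(F) = 5*F
X(t, w) = 6 - 10*w (X(t, w) = (5*(-2))*w + 6 = -10*w + 6 = 6 - 10*w)
(-7*X(0, 4))*S(1) = -7*(6 - 10*4)*3 = -7*(6 - 40)*3 = -7*(-34)*3 = 238*3 = 714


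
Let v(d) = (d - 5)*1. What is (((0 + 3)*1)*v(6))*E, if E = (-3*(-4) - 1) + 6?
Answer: 51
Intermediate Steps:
v(d) = -5 + d (v(d) = (-5 + d)*1 = -5 + d)
E = 17 (E = (12 - 1) + 6 = 11 + 6 = 17)
(((0 + 3)*1)*v(6))*E = (((0 + 3)*1)*(-5 + 6))*17 = ((3*1)*1)*17 = (3*1)*17 = 3*17 = 51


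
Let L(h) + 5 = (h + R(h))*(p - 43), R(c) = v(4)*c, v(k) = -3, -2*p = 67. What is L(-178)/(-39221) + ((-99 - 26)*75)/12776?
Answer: -19691411/501087496 ≈ -0.039297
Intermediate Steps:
p = -67/2 (p = -½*67 = -67/2 ≈ -33.500)
R(c) = -3*c
L(h) = -5 + 153*h (L(h) = -5 + (h - 3*h)*(-67/2 - 43) = -5 - 2*h*(-153/2) = -5 + 153*h)
L(-178)/(-39221) + ((-99 - 26)*75)/12776 = (-5 + 153*(-178))/(-39221) + ((-99 - 26)*75)/12776 = (-5 - 27234)*(-1/39221) - 125*75*(1/12776) = -27239*(-1/39221) - 9375*1/12776 = 27239/39221 - 9375/12776 = -19691411/501087496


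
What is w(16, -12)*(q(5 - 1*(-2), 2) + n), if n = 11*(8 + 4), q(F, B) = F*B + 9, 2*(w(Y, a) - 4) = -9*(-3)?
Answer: 5425/2 ≈ 2712.5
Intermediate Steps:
w(Y, a) = 35/2 (w(Y, a) = 4 + (-9*(-3))/2 = 4 + (½)*27 = 4 + 27/2 = 35/2)
q(F, B) = 9 + B*F (q(F, B) = B*F + 9 = 9 + B*F)
n = 132 (n = 11*12 = 132)
w(16, -12)*(q(5 - 1*(-2), 2) + n) = 35*((9 + 2*(5 - 1*(-2))) + 132)/2 = 35*((9 + 2*(5 + 2)) + 132)/2 = 35*((9 + 2*7) + 132)/2 = 35*((9 + 14) + 132)/2 = 35*(23 + 132)/2 = (35/2)*155 = 5425/2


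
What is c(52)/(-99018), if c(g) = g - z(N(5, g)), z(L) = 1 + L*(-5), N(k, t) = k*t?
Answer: -1351/99018 ≈ -0.013644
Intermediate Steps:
z(L) = 1 - 5*L
c(g) = -1 + 26*g (c(g) = g - (1 - 25*g) = g + (-1 + 25*g) = -1 + 26*g)
c(52)/(-99018) = (-1 + 26*52)/(-99018) = (-1 + 1352)*(-1/99018) = 1351*(-1/99018) = -1351/99018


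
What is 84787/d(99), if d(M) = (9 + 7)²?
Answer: 84787/256 ≈ 331.20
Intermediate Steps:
d(M) = 256 (d(M) = 16² = 256)
84787/d(99) = 84787/256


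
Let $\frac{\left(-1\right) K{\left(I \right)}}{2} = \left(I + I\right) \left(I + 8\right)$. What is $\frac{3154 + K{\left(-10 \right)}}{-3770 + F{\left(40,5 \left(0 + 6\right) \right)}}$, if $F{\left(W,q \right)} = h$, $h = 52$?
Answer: $- \frac{1537}{1859} \approx -0.82679$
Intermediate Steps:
$K{\left(I \right)} = - 4 I \left(8 + I\right)$ ($K{\left(I \right)} = - 2 \left(I + I\right) \left(I + 8\right) = - 2 \cdot 2 I \left(8 + I\right) = - 4 I \left(8 + I\right)$)
$F{\left(W,q \right)} = 52$
$\frac{3154 + K{\left(-10 \right)}}{-3770 + F{\left(40,5 \left(0 + 6\right) \right)}} = \frac{3154 - - 40 \left(8 - 10\right)}{-3770 + 52} = \frac{3154 - \left(-40\right) \left(-2\right)}{-3718} = \left(3154 - 80\right) \left(- \frac{1}{3718}\right) = 3074 \left(- \frac{1}{3718}\right) = - \frac{1537}{1859}$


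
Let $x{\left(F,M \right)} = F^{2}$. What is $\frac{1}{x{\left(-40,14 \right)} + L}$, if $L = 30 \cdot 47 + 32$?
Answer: $\frac{1}{3042} \approx 0.00032873$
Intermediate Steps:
$L = 1442$ ($L = 1410 + 32 = 1442$)
$\frac{1}{x{\left(-40,14 \right)} + L} = \frac{1}{\left(-40\right)^{2} + 1442} = \frac{1}{1600 + 1442} = \frac{1}{3042}$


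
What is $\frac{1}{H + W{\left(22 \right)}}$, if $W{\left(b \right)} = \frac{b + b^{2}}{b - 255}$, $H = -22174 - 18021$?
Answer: $- \frac{233}{9365941} \approx -2.4877 \cdot 10^{-5}$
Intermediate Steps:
$H = -40195$ ($H = -22174 - 18021 = -40195$)
$W{\left(b \right)} = \frac{b + b^{2}}{-255 + b}$
$\frac{1}{H + W{\left(22 \right)}} = \frac{1}{-40195 + \frac{22 \left(1 + 22\right)}{-255 + 22}} = \frac{1}{-40195 + 22 \frac{1}{-233} \cdot 23} = \frac{1}{-40195 + 22 \left(- \frac{1}{233}\right) 23} = \frac{1}{-40195 - \frac{506}{233}} = \frac{1}{- \frac{9365941}{233}} = - \frac{233}{9365941}$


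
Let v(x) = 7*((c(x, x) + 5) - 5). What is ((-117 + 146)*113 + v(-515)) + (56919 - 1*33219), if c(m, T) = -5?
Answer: 26942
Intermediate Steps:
v(x) = -35 (v(x) = 7*((-5 + 5) - 5) = 7*(0 - 5) = 7*(-5) = -35)
((-117 + 146)*113 + v(-515)) + (56919 - 1*33219) = ((-117 + 146)*113 - 35) + (56919 - 1*33219) = (29*113 - 35) + (56919 - 33219) = (3277 - 35) + 23700 = 3242 + 23700 = 26942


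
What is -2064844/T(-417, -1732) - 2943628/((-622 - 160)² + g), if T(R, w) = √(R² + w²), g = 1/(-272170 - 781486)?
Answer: -3101571303968/644335931743 - 2064844*√3173713/3173713 ≈ -1163.9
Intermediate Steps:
g = -1/1053656 (g = 1/(-1053656) = -1/1053656 ≈ -9.4908e-7)
-2064844/T(-417, -1732) - 2943628/((-622 - 160)² + g) = -2064844/√((-417)² + (-1732)²) - 2943628/((-622 - 160)² - 1/1053656) = -2064844/√(173889 + 2999824) - 2943628/((-782)² - 1/1053656) = -2064844*√3173713/3173713 - 2943628/(611524 - 1/1053656) = -2064844*√3173713/3173713 - 2943628/644335931743/1053656 = -2064844*√3173713/3173713 - 2943628*1053656/644335931743 = -2064844*√3173713/3173713 - 3101571303968/644335931743 = -3101571303968/644335931743 - 2064844*√3173713/3173713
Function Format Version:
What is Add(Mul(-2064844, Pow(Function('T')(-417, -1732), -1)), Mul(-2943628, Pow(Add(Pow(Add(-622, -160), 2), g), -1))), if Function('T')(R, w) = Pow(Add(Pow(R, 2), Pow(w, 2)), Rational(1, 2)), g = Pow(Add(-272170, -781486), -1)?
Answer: Add(Rational(-3101571303968, 644335931743), Mul(Rational(-2064844, 3173713), Pow(3173713, Rational(1, 2)))) ≈ -1163.9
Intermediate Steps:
g = Rational(-1, 1053656) (g = Pow(-1053656, -1) = Rational(-1, 1053656) ≈ -9.4908e-7)
Add(Mul(-2064844, Pow(Function('T')(-417, -1732), -1)), Mul(-2943628, Pow(Add(Pow(Add(-622, -160), 2), g), -1))) = Add(Mul(-2064844, Pow(Pow(Add(Pow(-417, 2), Pow(-1732, 2)), Rational(1, 2)), -1)), Mul(-2943628, Pow(Add(Pow(Add(-622, -160), 2), Rational(-1, 1053656)), -1))) = Add(Mul(-2064844, Pow(Pow(Add(173889, 2999824), Rational(1, 2)), -1)), Mul(-2943628, Pow(Add(Pow(-782, 2), Rational(-1, 1053656)), -1))) = Add(Mul(-2064844, Pow(Pow(3173713, Rational(1, 2)), -1)), Mul(-2943628, Pow(Add(611524, Rational(-1, 1053656)), -1))) = Add(Mul(-2064844, Mul(Rational(1, 3173713), Pow(3173713, Rational(1, 2)))), Mul(-2943628, Pow(Rational(644335931743, 1053656), -1))) = Add(Mul(Rational(-2064844, 3173713), Pow(3173713, Rational(1, 2))), Mul(-2943628, Rational(1053656, 644335931743))) = Add(Mul(Rational(-2064844, 3173713), Pow(3173713, Rational(1, 2))), Rational(-3101571303968, 644335931743)) = Add(Rational(-3101571303968, 644335931743), Mul(Rational(-2064844, 3173713), Pow(3173713, Rational(1, 2))))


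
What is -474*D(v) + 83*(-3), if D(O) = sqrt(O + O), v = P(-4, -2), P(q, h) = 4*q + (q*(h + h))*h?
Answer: -249 - 1896*I*sqrt(6) ≈ -249.0 - 4644.2*I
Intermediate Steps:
P(q, h) = 4*q + 2*q*h**2 (P(q, h) = 4*q + (q*(2*h))*h = 4*q + (2*h*q)*h = 4*q + 2*q*h**2)
v = -48 (v = 2*(-4)*(2 + (-2)**2) = 2*(-4)*(2 + 4) = 2*(-4)*6 = -48)
D(O) = sqrt(2)*sqrt(O) (D(O) = sqrt(2*O) = sqrt(2)*sqrt(O))
-474*D(v) + 83*(-3) = -474*sqrt(2)*sqrt(-48) + 83*(-3) = -474*sqrt(2)*4*I*sqrt(3) - 249 = -1896*I*sqrt(6) - 249 = -249 - 1896*I*sqrt(6)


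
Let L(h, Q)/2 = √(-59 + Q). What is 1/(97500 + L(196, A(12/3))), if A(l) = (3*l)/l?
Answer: 24375/2376562556 - I*√14/2376562556 ≈ 1.0256e-5 - 1.5744e-9*I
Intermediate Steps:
A(l) = 3
L(h, Q) = 2*√(-59 + Q)
1/(97500 + L(196, A(12/3))) = 1/(97500 + 2*√(-59 + 3)) = 1/(97500 + 2*√(-56)) = 1/(97500 + 2*(2*I*√14)) = 1/(97500 + 4*I*√14)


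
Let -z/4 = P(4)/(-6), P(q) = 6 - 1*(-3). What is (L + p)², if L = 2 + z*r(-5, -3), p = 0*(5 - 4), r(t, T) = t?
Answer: 784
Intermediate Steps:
P(q) = 9 (P(q) = 6 + 3 = 9)
z = 6 (z = -36/(-6) = -36*(-1)/6 = -4*(-3/2) = 6)
p = 0 (p = 0*1 = 0)
L = -28 (L = 2 + 6*(-5) = 2 - 30 = -28)
(L + p)² = (-28 + 0)² = (-28)² = 784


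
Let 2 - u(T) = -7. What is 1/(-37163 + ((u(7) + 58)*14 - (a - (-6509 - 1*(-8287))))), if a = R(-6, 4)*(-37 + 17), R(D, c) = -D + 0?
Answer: -1/34327 ≈ -2.9132e-5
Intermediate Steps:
u(T) = 9 (u(T) = 2 - 1*(-7) = 2 + 7 = 9)
R(D, c) = -D
a = -120 (a = (-1*(-6))*(-37 + 17) = 6*(-20) = -120)
1/(-37163 + ((u(7) + 58)*14 - (a - (-6509 - 1*(-8287))))) = 1/(-37163 + ((9 + 58)*14 - (-120 - (-6509 - 1*(-8287))))) = 1/(-37163 + (67*14 - (-120 - (-6509 + 8287)))) = 1/(-37163 + (938 - (-120 - 1*1778))) = 1/(-37163 + (938 - (-120 - 1778))) = 1/(-37163 + (938 - 1*(-1898))) = 1/(-37163 + (938 + 1898)) = 1/(-37163 + 2836) = 1/(-34327) = -1/34327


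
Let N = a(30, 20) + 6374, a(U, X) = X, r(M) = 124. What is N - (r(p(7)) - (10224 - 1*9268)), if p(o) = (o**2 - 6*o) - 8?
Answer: 7226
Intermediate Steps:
p(o) = -8 + o**2 - 6*o
N = 6394 (N = 20 + 6374 = 6394)
N - (r(p(7)) - (10224 - 1*9268)) = 6394 - (124 - (10224 - 1*9268)) = 6394 - (124 - (10224 - 9268)) = 6394 - (124 - 1*956) = 6394 - (124 - 956) = 6394 - 1*(-832) = 6394 + 832 = 7226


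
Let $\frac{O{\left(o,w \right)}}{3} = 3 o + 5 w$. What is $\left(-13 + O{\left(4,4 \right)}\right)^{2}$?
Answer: $6889$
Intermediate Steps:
$O{\left(o,w \right)} = 9 o + 15 w$ ($O{\left(o,w \right)} = 3 \left(3 o + 5 w\right) = 9 o + 15 w$)
$\left(-13 + O{\left(4,4 \right)}\right)^{2} = \left(-13 + \left(9 \cdot 4 + 15 \cdot 4\right)\right)^{2} = \left(-13 + \left(36 + 60\right)\right)^{2} = \left(-13 + 96\right)^{2} = 83^{2} = 6889$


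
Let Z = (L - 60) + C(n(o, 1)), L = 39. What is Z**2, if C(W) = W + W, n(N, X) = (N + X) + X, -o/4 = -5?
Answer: 529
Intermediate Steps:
o = 20 (o = -4*(-5) = 20)
n(N, X) = N + 2*X
C(W) = 2*W
Z = 23 (Z = (39 - 60) + 2*(20 + 2*1) = -21 + 2*(20 + 2) = -21 + 2*22 = -21 + 44 = 23)
Z**2 = 23**2 = 529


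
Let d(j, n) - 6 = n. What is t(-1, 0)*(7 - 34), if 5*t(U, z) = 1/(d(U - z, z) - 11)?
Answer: 27/25 ≈ 1.0800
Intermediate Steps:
d(j, n) = 6 + n
t(U, z) = 1/(5*(-5 + z)) (t(U, z) = 1/(5*((6 + z) - 11)) = 1/(5*(-5 + z)))
t(-1, 0)*(7 - 34) = (1/(5*(-5 + 0)))*(7 - 34) = ((⅕)/(-5))*(-27) = ((⅕)*(-⅕))*(-27) = -1/25*(-27) = 27/25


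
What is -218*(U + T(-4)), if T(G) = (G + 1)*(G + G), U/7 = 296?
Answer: -456928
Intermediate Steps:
U = 2072 (U = 7*296 = 2072)
T(G) = 2*G*(1 + G) (T(G) = (1 + G)*(2*G) = 2*G*(1 + G))
-218*(U + T(-4)) = -218*(2072 + 2*(-4)*(1 - 4)) = -218*(2072 + 2*(-4)*(-3)) = -218*(2072 + 24) = -218*2096 = -456928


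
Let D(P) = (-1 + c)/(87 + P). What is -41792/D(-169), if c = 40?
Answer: 3426944/39 ≈ 87870.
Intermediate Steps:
D(P) = 39/(87 + P) (D(P) = (-1 + 40)/(87 + P) = 39/(87 + P))
-41792/D(-169) = -41792/(39/(87 - 169)) = -41792/(39/(-82)) = -41792/(39*(-1/82)) = -41792/(-39/82) = -41792*(-82/39) = 3426944/39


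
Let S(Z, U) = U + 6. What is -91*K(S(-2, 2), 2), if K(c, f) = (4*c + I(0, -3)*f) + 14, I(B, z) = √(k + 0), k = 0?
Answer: -4186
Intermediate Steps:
S(Z, U) = 6 + U
I(B, z) = 0 (I(B, z) = √(0 + 0) = √0 = 0)
K(c, f) = 14 + 4*c (K(c, f) = (4*c + 0*f) + 14 = (4*c + 0) + 14 = 4*c + 14 = 14 + 4*c)
-91*K(S(-2, 2), 2) = -91*(14 + 4*(6 + 2)) = -91*(14 + 4*8) = -91*(14 + 32) = -91*46 = -4186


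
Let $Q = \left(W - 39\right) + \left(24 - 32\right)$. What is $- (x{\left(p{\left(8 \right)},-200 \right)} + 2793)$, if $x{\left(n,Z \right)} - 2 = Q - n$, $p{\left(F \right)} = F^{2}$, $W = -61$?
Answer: $-2623$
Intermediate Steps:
$Q = -108$ ($Q = \left(-61 - 39\right) + \left(24 - 32\right) = -100 - 8 = -108$)
$x{\left(n,Z \right)} = -106 - n$ ($x{\left(n,Z \right)} = 2 - \left(108 + n\right) = -106 - n$)
$- (x{\left(p{\left(8 \right)},-200 \right)} + 2793) = - (\left(-106 - 8^{2}\right) + 2793) = - (\left(-106 - 64\right) + 2793) = - (-170 + 2793) = \left(-1\right) 2623 = -2623$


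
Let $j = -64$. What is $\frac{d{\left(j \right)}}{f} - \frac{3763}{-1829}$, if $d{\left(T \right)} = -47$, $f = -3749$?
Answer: $\frac{14193450}{6856921} \approx 2.0699$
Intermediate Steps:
$\frac{d{\left(j \right)}}{f} - \frac{3763}{-1829} = - \frac{47}{-3749} - \frac{3763}{-1829} = \left(-47\right) \left(- \frac{1}{3749}\right) - - \frac{3763}{1829} = \frac{47}{3749} + \frac{3763}{1829} = \frac{14193450}{6856921}$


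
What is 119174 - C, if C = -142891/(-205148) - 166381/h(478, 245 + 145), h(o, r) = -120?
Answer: 724911763483/6154440 ≈ 1.1779e+5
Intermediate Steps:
C = 8537469077/6154440 (C = -142891/(-205148) - 166381/(-120) = -142891*(-1/205148) - 166381*(-1/120) = 142891/205148 + 166381/120 = 8537469077/6154440 ≈ 1387.2)
119174 - C = 119174 - 1*8537469077/6154440 = 119174 - 8537469077/6154440 = 724911763483/6154440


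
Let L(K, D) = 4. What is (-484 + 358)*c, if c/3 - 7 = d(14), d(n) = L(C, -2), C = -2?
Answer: -4158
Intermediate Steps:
d(n) = 4
c = 33 (c = 21 + 3*4 = 21 + 12 = 33)
(-484 + 358)*c = (-484 + 358)*33 = -126*33 = -4158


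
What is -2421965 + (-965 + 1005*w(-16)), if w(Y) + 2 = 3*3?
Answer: -2415895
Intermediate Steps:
w(Y) = 7 (w(Y) = -2 + 3*3 = -2 + 9 = 7)
-2421965 + (-965 + 1005*w(-16)) = -2421965 + (-965 + 1005*7) = -2421965 + (-965 + 7035) = -2421965 + 6070 = -2415895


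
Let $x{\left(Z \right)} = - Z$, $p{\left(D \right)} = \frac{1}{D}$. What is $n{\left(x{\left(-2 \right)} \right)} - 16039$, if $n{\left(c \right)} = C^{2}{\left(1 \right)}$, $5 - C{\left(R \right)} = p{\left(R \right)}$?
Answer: $-16023$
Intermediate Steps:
$C{\left(R \right)} = 5 - \frac{1}{R}$
$n{\left(c \right)} = 16$ ($n{\left(c \right)} = \left(5 - 1^{-1}\right)^{2} = \left(5 - 1\right)^{2} = 4^{2} = 16$)
$n{\left(x{\left(-2 \right)} \right)} - 16039 = 16 - 16039 = -16023$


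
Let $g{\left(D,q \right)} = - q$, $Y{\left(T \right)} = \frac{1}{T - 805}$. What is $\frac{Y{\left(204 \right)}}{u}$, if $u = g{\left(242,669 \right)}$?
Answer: $\frac{1}{402069} \approx 2.4871 \cdot 10^{-6}$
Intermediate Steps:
$Y{\left(T \right)} = \frac{1}{-805 + T}$
$u = -669$ ($u = \left(-1\right) 669 = -669$)
$\frac{Y{\left(204 \right)}}{u} = \frac{1}{\left(-805 + 204\right) \left(-669\right)} = \frac{1}{-601} \left(- \frac{1}{669}\right) = \left(- \frac{1}{601}\right) \left(- \frac{1}{669}\right) = \frac{1}{402069}$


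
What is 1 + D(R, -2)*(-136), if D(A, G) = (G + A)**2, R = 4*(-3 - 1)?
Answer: -44063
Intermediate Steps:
R = -16 (R = 4*(-4) = -16)
D(A, G) = (A + G)**2
1 + D(R, -2)*(-136) = 1 + (-16 - 2)**2*(-136) = 1 + (-18)**2*(-136) = 1 + 324*(-136) = 1 - 44064 = -44063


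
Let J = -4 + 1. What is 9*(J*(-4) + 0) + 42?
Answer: 150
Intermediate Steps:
J = -3
9*(J*(-4) + 0) + 42 = 9*(-3*(-4) + 0) + 42 = 9*(12 + 0) + 42 = 9*12 + 42 = 108 + 42 = 150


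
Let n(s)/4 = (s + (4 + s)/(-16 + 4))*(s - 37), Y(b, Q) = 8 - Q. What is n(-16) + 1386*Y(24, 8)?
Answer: 3180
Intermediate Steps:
n(s) = 4*(-37 + s)*(-⅓ + 11*s/12) (n(s) = 4*((s + (4 + s)/(-16 + 4))*(s - 37)) = 4*((s + (4 + s)/(-12))*(-37 + s)) = 4*((s + (4 + s)*(-1/12))*(-37 + s)) = 4*((s + (-⅓ - s/12))*(-37 + s)) = 4*((-⅓ + 11*s/12)*(-37 + s)) = 4*((-37 + s)*(-⅓ + 11*s/12)) = 4*(-37 + s)*(-⅓ + 11*s/12))
n(-16) + 1386*Y(24, 8) = (148/3 - 137*(-16) + (11/3)*(-16)²) + 1386*(8 - 1*8) = (148/3 + 2192 + (11/3)*256) + 1386*(8 - 8) = (148/3 + 2192 + 2816/3) + 1386*0 = 3180 + 0 = 3180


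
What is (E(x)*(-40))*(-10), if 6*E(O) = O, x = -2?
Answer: -400/3 ≈ -133.33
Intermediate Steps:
E(O) = O/6
(E(x)*(-40))*(-10) = (((1/6)*(-2))*(-40))*(-10) = -1/3*(-40)*(-10) = (40/3)*(-10) = -400/3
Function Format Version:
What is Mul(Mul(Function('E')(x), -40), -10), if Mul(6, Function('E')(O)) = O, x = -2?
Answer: Rational(-400, 3) ≈ -133.33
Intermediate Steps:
Function('E')(O) = Mul(Rational(1, 6), O)
Mul(Mul(Function('E')(x), -40), -10) = Mul(Mul(Mul(Rational(1, 6), -2), -40), -10) = Mul(Mul(Rational(-1, 3), -40), -10) = Mul(Rational(40, 3), -10) = Rational(-400, 3)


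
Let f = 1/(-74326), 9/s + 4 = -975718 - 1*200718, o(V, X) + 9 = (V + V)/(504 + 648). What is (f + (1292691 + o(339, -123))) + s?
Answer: 1356387218771313517/1049280953280 ≈ 1.2927e+6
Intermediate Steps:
o(V, X) = -9 + V/576 (o(V, X) = -9 + (V + V)/(504 + 648) = -9 + (2*V)/1152 = -9 + (2*V)*(1/1152) = -9 + V/576)
s = -9/1176440 (s = 9/(-4 + (-975718 - 1*200718)) = 9/(-4 + (-975718 - 200718)) = 9/(-4 - 1176436) = 9/(-1176440) = 9*(-1/1176440) = -9/1176440 ≈ -7.6502e-6)
f = -1/74326 ≈ -1.3454e-5
(f + (1292691 + o(339, -123))) + s = (-1/74326 + (1292691 + (-9 + (1/576)*339))) - 9/1176440 = (-1/74326 + (1292691 + (-9 + 113/192))) - 9/1176440 = (-1/74326 + (1292691 - 1615/192)) - 9/1176440 = (-1/74326 + 248195057/192) - 9/1176440 = 9223672903195/7135296 - 9/1176440 = 1356387218771313517/1049280953280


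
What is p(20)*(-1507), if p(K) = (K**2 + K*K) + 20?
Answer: -1235740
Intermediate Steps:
p(K) = 20 + 2*K**2 (p(K) = (K**2 + K**2) + 20 = 2*K**2 + 20 = 20 + 2*K**2)
p(20)*(-1507) = (20 + 2*20**2)*(-1507) = (20 + 2*400)*(-1507) = (20 + 800)*(-1507) = 820*(-1507) = -1235740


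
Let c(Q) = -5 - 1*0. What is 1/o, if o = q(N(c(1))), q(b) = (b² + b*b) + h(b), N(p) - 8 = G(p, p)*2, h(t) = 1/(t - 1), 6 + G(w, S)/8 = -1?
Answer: 105/2271359 ≈ 4.6228e-5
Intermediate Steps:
G(w, S) = -56 (G(w, S) = -48 + 8*(-1) = -48 - 8 = -56)
h(t) = 1/(-1 + t)
c(Q) = -5 (c(Q) = -5 + 0 = -5)
N(p) = -104 (N(p) = 8 - 56*2 = 8 - 112 = -104)
q(b) = 1/(-1 + b) + 2*b² (q(b) = (b² + b*b) + 1/(-1 + b) = (b² + b²) + 1/(-1 + b) = 2*b² + 1/(-1 + b) = 1/(-1 + b) + 2*b²)
o = 2271359/105 (o = (1 + 2*(-104)²*(-1 - 104))/(-1 - 104) = (1 + 2*10816*(-105))/(-105) = -(1 - 2271360)/105 = -1/105*(-2271359) = 2271359/105 ≈ 21632.)
1/o = 1/(2271359/105) = 105/2271359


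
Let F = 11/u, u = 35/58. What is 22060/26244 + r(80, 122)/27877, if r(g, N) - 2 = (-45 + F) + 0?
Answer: 5375269538/6401534895 ≈ 0.83968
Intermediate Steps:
u = 35/58 (u = 35*(1/58) = 35/58 ≈ 0.60345)
F = 638/35 (F = 11/(35/58) = 11*(58/35) = 638/35 ≈ 18.229)
r(g, N) = -867/35 (r(g, N) = 2 + ((-45 + 638/35) + 0) = 2 + (-937/35 + 0) = 2 - 937/35 = -867/35)
22060/26244 + r(80, 122)/27877 = 22060/26244 - 867/35/27877 = 22060*(1/26244) - 867/35*1/27877 = 5515/6561 - 867/975695 = 5375269538/6401534895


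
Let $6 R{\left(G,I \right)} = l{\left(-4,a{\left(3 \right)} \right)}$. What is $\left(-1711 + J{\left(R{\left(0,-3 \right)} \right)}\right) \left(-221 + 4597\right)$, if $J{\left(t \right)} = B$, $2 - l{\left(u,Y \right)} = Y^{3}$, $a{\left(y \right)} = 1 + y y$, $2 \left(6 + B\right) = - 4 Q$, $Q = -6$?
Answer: $-7461080$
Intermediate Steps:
$B = 6$ ($B = -6 + \frac{\left(-4\right) \left(-6\right)}{2} = -6 + \frac{1}{2} \cdot 24 = -6 + 12 = 6$)
$a{\left(y \right)} = 1 + y^{2}$
$l{\left(u,Y \right)} = 2 - Y^{3}$
$R{\left(G,I \right)} = - \frac{499}{3}$ ($R{\left(G,I \right)} = \frac{2 - \left(1 + 3^{2}\right)^{3}}{6} = \frac{2 - \left(1 + 9\right)^{3}}{6} = \frac{2 - 10^{3}}{6} = \frac{2 - 1000}{6} = \frac{1}{6} \left(-998\right) = - \frac{499}{3}$)
$J{\left(t \right)} = 6$
$\left(-1711 + J{\left(R{\left(0,-3 \right)} \right)}\right) \left(-221 + 4597\right) = \left(-1711 + 6\right) \left(-221 + 4597\right) = \left(-1705\right) 4376 = -7461080$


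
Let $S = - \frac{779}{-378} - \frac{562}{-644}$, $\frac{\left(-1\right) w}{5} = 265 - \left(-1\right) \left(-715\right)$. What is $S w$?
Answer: $\frac{3188000}{483} \approx 6600.4$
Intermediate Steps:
$w = 2250$ ($w = - 5 \left(265 - \left(-1\right) \left(-715\right)\right) = - 5 \left(265 - 715\right) = \left(-5\right) \left(-450\right) = 2250$)
$S = \frac{12752}{4347}$ ($S = \left(-779\right) \left(- \frac{1}{378}\right) - - \frac{281}{322} = \frac{779}{378} + \frac{281}{322} = \frac{12752}{4347} \approx 2.9335$)
$S w = \frac{12752}{4347} \cdot 2250 = \frac{3188000}{483}$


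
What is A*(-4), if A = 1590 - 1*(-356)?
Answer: -7784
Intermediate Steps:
A = 1946 (A = 1590 + 356 = 1946)
A*(-4) = 1946*(-4) = -7784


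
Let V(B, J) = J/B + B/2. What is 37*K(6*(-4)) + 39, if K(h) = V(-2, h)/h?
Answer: 529/24 ≈ 22.042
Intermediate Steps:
V(B, J) = B/2 + J/B (V(B, J) = J/B + B*(½) = J/B + B/2 = B/2 + J/B)
K(h) = (-1 - h/2)/h (K(h) = ((½)*(-2) + h/(-2))/h = (-1 + h*(-½))/h = (-1 - h/2)/h)
37*K(6*(-4)) + 39 = 37*((-2 - 6*(-4))/(2*((6*(-4))))) + 39 = 37*((½)*(-2 - 1*(-24))/(-24)) + 39 = 37*((½)*(-1/24)*(-2 + 24)) + 39 = 37*((½)*(-1/24)*22) + 39 = 37*(-11/24) + 39 = -407/24 + 39 = 529/24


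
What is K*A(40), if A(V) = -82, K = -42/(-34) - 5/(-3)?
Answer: -12136/51 ≈ -237.96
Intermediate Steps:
K = 148/51 (K = -42*(-1/34) - 5*(-⅓) = 21/17 + 5/3 = 148/51 ≈ 2.9020)
K*A(40) = (148/51)*(-82) = -12136/51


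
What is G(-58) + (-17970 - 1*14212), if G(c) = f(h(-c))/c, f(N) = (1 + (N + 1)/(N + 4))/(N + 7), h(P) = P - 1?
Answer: -7287034743/226432 ≈ -32182.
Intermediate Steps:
h(P) = -1 + P
f(N) = (1 + (1 + N)/(4 + N))/(7 + N)
G(c) = (3 - 2*c)/(c*(17 + (-1 - c)**2 - 11*c)) (G(c) = ((5 + 2*(-1 - c))/(28 + (-1 - c)**2 + 11*(-1 - c)))/c = ((5 + (-2 - 2*c))/(28 + (-1 - c)**2 + (-11 - 11*c)))/c = ((3 - 2*c)/(17 + (-1 - c)**2 - 11*c))/c = (3 - 2*c)/(c*(17 + (-1 - c)**2 - 11*c)))
G(-58) + (-17970 - 1*14212) = (3 - 2*(-58))/((-58)*(18 + (-58)**2 - 9*(-58))) + (-17970 - 1*14212) = -(3 + 116)/(58*(18 + 3364 + 522)) + (-17970 - 14212) = -1/58*119/3904 - 32182 = -1/58*1/3904*119 - 32182 = -119/226432 - 32182 = -7287034743/226432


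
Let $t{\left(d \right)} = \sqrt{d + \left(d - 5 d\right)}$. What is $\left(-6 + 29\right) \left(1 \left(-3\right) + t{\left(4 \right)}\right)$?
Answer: $-69 + 46 i \sqrt{3} \approx -69.0 + 79.674 i$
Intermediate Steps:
$t{\left(d \right)} = \sqrt{3} \sqrt{- d}$ ($t{\left(d \right)} = \sqrt{d - 4 d} = \sqrt{- 3 d} = \sqrt{3} \sqrt{- d}$)
$\left(-6 + 29\right) \left(1 \left(-3\right) + t{\left(4 \right)}\right) = \left(-6 + 29\right) \left(1 \left(-3\right) + \sqrt{3} \sqrt{\left(-1\right) 4}\right) = 23 \left(-3 + \sqrt{3} \sqrt{-4}\right) = 23 \left(-3 + \sqrt{3} \cdot 2 i\right) = 23 \left(-3 + 2 i \sqrt{3}\right) = -69 + 46 i \sqrt{3}$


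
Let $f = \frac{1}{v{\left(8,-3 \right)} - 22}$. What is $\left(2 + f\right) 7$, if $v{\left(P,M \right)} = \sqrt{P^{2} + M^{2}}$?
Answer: $\frac{5600}{411} - \frac{7 \sqrt{73}}{411} \approx 13.48$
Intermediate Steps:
$v{\left(P,M \right)} = \sqrt{M^{2} + P^{2}}$
$f = \frac{1}{-22 + \sqrt{73}}$ ($f = \frac{1}{\sqrt{\left(-3\right)^{2} + 8^{2}} - 22} = \frac{1}{\sqrt{9 + 64} - 22} = \frac{1}{\sqrt{73} - 22} = \frac{1}{-22 + \sqrt{73}} \approx -0.074316$)
$\left(2 + f\right) 7 = \left(2 - \left(\frac{22}{411} + \frac{\sqrt{73}}{411}\right)\right) 7 = \left(\frac{800}{411} - \frac{\sqrt{73}}{411}\right) 7 = \frac{5600}{411} - \frac{7 \sqrt{73}}{411}$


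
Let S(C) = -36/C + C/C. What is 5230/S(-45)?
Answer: 26150/9 ≈ 2905.6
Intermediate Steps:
S(C) = 1 - 36/C (S(C) = -36/C + 1 = 1 - 36/C)
5230/S(-45) = 5230/(((-36 - 45)/(-45))) = 5230/((-1/45*(-81))) = 5230/(9/5) = 5230*(5/9) = 26150/9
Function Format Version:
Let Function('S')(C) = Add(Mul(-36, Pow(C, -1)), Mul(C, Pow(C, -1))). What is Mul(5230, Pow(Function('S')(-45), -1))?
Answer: Rational(26150, 9) ≈ 2905.6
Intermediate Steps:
Function('S')(C) = Add(1, Mul(-36, Pow(C, -1))) (Function('S')(C) = Add(Mul(-36, Pow(C, -1)), 1) = Add(1, Mul(-36, Pow(C, -1))))
Mul(5230, Pow(Function('S')(-45), -1)) = Mul(5230, Pow(Mul(Pow(-45, -1), Add(-36, -45)), -1)) = Mul(5230, Pow(Mul(Rational(-1, 45), -81), -1)) = Mul(5230, Pow(Rational(9, 5), -1)) = Mul(5230, Rational(5, 9)) = Rational(26150, 9)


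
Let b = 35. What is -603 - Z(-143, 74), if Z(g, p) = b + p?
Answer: -712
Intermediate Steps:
Z(g, p) = 35 + p
-603 - Z(-143, 74) = -603 - (35 + 74) = -603 - 1*109 = -603 - 109 = -712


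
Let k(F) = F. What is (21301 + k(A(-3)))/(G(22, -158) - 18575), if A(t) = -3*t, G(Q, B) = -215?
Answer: -2131/1879 ≈ -1.1341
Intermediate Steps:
(21301 + k(A(-3)))/(G(22, -158) - 18575) = (21301 - 3*(-3))/(-215 - 18575) = (21301 + 9)/(-18790) = 21310*(-1/18790) = -2131/1879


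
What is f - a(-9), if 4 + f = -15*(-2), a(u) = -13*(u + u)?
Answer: -208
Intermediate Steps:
a(u) = -26*u
f = 26 (f = -4 - 15*(-2) = -4 + 30 = 26)
f - a(-9) = 26 - (-26)*(-9) = 26 - 1*234 = 26 - 234 = -208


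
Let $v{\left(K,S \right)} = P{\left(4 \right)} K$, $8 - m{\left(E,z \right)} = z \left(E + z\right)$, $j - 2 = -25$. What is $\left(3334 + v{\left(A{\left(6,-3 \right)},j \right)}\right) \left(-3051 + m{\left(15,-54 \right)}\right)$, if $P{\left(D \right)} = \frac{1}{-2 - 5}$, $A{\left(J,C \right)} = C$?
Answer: $- \frac{120182809}{7} \approx -1.7169 \cdot 10^{7}$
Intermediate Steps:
$j = -23$ ($j = 2 - 25 = -23$)
$P{\left(D \right)} = - \frac{1}{7}$ ($P{\left(D \right)} = \frac{1}{-7} = - \frac{1}{7}$)
$m{\left(E,z \right)} = 8 - z \left(E + z\right)$
$v{\left(K,S \right)} = - \frac{K}{7}$
$\left(3334 + v{\left(A{\left(6,-3 \right)},j \right)}\right) \left(-3051 + m{\left(15,-54 \right)}\right) = \left(3334 - - \frac{3}{7}\right) \left(-3051 - \left(2908 - 810\right)\right) = \left(3334 + \frac{3}{7}\right) \left(-3051 + \left(8 - 2916 + 810\right)\right) = \frac{23341 \left(-3051 + \left(8 - 2916 + 810\right)\right)}{7} = \frac{23341 \left(-3051 - 2098\right)}{7} = \frac{23341}{7} \left(-5149\right) = - \frac{120182809}{7}$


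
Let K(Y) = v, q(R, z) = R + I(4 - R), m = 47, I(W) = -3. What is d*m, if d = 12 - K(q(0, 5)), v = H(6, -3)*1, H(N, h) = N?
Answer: 282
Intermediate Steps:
v = 6 (v = 6*1 = 6)
q(R, z) = -3 + R (q(R, z) = R - 3 = -3 + R)
K(Y) = 6
d = 6 (d = 12 - 1*6 = 12 - 6 = 6)
d*m = 6*47 = 282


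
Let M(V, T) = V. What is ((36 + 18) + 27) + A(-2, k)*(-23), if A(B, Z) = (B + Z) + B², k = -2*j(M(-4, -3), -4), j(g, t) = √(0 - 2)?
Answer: 35 + 46*I*√2 ≈ 35.0 + 65.054*I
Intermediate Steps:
j(g, t) = I*√2 (j(g, t) = √(-2) = I*√2)
k = -2*I*√2 ≈ -2.8284*I
A(B, Z) = B + Z + B²
((36 + 18) + 27) + A(-2, k)*(-23) = ((36 + 18) + 27) + (-2 - 2*I*√2 + (-2)²)*(-23) = (54 + 27) + (-2 - 2*I*√2 + 4)*(-23) = 81 + (2 - 2*I*√2)*(-23) = 81 + (-46 + 46*I*√2) = 35 + 46*I*√2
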